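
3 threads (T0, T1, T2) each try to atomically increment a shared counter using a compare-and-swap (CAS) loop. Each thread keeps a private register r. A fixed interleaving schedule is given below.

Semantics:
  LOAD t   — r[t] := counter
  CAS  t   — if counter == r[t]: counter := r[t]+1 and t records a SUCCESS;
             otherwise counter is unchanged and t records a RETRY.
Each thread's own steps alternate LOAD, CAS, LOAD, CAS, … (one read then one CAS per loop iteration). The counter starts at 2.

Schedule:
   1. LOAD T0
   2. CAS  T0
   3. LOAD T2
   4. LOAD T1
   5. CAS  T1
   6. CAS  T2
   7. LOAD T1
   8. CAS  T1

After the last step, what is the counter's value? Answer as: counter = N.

counter = 5

   1) LOAD T0:  M=2  r_T0=2
   2) CAS  T0:  M=3  r_T0=2 ✓
   3) LOAD T2:  M=3  r_T2=3
   4) LOAD T1:  M=3  r_T1=3
   5) CAS  T1:  M=4  r_T1=3 ✓
   6) CAS  T2:  M=4  r_T2=3 ✗
   7) LOAD T1:  M=4  r_T1=4
   8) CAS  T1:  M=5  r_T1=4 ✓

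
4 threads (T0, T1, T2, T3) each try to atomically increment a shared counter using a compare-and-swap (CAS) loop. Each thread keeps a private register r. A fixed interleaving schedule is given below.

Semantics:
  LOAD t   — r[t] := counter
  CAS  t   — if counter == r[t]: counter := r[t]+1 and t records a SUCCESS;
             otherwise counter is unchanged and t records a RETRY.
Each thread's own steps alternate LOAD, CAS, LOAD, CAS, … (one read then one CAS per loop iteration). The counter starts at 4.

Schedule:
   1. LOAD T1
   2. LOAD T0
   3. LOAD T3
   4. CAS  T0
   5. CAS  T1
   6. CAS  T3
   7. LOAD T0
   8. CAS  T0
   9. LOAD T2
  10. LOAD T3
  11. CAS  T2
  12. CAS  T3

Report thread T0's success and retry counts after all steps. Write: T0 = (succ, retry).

T0 = (2, 0)

[1] T1.load  rd  (counter 4, T1.r 4)
[2] T0.load  rd  (counter 4, T0.r 4)
[3] T3.load  rd  (counter 4, T3.r 4)
[4] T0.cas  hit  (counter 5, T0.r 4)
[5] T1.cas  miss  (counter 5, T1.r 4)
[6] T3.cas  miss  (counter 5, T3.r 4)
[7] T0.load  rd  (counter 5, T0.r 5)
[8] T0.cas  hit  (counter 6, T0.r 5)
[9] T2.load  rd  (counter 6, T2.r 6)
[10] T3.load  rd  (counter 6, T3.r 6)
[11] T2.cas  hit  (counter 7, T2.r 6)
[12] T3.cas  miss  (counter 7, T3.r 6)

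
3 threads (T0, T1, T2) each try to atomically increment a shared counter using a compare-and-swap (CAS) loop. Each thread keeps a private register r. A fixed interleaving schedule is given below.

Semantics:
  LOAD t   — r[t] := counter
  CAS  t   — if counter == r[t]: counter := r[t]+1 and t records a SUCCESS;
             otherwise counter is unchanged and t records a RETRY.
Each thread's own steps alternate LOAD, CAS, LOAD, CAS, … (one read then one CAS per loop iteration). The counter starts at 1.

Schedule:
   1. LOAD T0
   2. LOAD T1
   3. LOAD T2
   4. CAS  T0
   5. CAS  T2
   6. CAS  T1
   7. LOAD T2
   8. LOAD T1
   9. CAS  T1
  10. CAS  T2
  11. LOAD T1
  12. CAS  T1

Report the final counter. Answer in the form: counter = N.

1. LOAD T0 → mem=1 r[T0]=1 [LOAD]
2. LOAD T1 → mem=1 r[T1]=1 [LOAD]
3. LOAD T2 → mem=1 r[T2]=1 [LOAD]
4. CAS T0 → mem=2 r[T0]=1 [OK]
5. CAS T2 → mem=2 r[T2]=1 [RETRY]
6. CAS T1 → mem=2 r[T1]=1 [RETRY]
7. LOAD T2 → mem=2 r[T2]=2 [LOAD]
8. LOAD T1 → mem=2 r[T1]=2 [LOAD]
9. CAS T1 → mem=3 r[T1]=2 [OK]
10. CAS T2 → mem=3 r[T2]=2 [RETRY]
11. LOAD T1 → mem=3 r[T1]=3 [LOAD]
12. CAS T1 → mem=4 r[T1]=3 [OK]

counter = 4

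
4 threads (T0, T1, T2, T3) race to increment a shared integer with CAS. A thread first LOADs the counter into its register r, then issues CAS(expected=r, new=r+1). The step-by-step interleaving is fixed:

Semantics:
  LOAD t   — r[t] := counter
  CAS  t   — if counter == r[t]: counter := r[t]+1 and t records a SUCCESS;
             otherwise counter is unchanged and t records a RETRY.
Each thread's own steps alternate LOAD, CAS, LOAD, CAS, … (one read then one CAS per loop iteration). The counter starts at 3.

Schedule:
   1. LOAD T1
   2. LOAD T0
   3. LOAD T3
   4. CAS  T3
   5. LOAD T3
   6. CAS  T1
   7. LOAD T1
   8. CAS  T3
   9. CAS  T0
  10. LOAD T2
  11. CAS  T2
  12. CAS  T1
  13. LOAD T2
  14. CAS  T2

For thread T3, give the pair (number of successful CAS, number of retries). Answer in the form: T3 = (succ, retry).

1. LOAD T1 → mem=3 r[T1]=3 [LOAD]
2. LOAD T0 → mem=3 r[T0]=3 [LOAD]
3. LOAD T3 → mem=3 r[T3]=3 [LOAD]
4. CAS T3 → mem=4 r[T3]=3 [OK]
5. LOAD T3 → mem=4 r[T3]=4 [LOAD]
6. CAS T1 → mem=4 r[T1]=3 [RETRY]
7. LOAD T1 → mem=4 r[T1]=4 [LOAD]
8. CAS T3 → mem=5 r[T3]=4 [OK]
9. CAS T0 → mem=5 r[T0]=3 [RETRY]
10. LOAD T2 → mem=5 r[T2]=5 [LOAD]
11. CAS T2 → mem=6 r[T2]=5 [OK]
12. CAS T1 → mem=6 r[T1]=4 [RETRY]
13. LOAD T2 → mem=6 r[T2]=6 [LOAD]
14. CAS T2 → mem=7 r[T2]=6 [OK]

T3 = (2, 0)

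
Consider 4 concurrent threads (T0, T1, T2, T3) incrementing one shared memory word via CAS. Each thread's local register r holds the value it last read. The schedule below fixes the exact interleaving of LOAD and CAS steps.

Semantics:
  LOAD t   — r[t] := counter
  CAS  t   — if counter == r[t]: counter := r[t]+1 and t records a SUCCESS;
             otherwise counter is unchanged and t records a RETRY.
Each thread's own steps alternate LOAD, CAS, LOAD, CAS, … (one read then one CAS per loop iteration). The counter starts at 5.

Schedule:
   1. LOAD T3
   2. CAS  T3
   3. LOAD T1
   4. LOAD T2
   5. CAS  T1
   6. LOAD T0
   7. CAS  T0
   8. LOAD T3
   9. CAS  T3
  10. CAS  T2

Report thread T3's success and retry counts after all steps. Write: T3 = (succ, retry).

T3 LOAD — after: cnt=5, r=5 — load
T3 CAS — after: cnt=6, r=5 — ok
T1 LOAD — after: cnt=6, r=6 — load
T2 LOAD — after: cnt=6, r=6 — load
T1 CAS — after: cnt=7, r=6 — ok
T0 LOAD — after: cnt=7, r=7 — load
T0 CAS — after: cnt=8, r=7 — ok
T3 LOAD — after: cnt=8, r=8 — load
T3 CAS — after: cnt=9, r=8 — ok
T2 CAS — after: cnt=9, r=6 — retry

T3 = (2, 0)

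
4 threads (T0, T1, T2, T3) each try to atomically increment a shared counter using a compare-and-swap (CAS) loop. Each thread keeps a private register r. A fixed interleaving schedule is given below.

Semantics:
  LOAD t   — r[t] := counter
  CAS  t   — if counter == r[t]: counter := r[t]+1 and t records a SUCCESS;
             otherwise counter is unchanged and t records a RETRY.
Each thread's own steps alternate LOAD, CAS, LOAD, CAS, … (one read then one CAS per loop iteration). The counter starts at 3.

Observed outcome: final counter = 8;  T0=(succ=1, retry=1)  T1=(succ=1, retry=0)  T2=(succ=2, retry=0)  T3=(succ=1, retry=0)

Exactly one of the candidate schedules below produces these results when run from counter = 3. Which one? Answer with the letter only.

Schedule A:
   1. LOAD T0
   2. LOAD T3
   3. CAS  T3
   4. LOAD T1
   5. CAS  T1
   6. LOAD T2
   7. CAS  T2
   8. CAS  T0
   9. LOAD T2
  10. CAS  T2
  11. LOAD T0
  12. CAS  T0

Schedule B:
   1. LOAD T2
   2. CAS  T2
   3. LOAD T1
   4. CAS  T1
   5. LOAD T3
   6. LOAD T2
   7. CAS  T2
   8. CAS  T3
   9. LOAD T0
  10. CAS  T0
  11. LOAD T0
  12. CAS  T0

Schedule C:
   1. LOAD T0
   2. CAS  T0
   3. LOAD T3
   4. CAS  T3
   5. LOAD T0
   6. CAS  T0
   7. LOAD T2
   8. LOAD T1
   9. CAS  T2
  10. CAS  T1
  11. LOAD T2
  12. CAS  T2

Tracing schedule A:
#1 T0 reads 3
#2 T3 reads 3
#3 T3 CAS(3→4) writes; counter now 4
#4 T1 reads 4
#5 T1 CAS(4→5) writes; counter now 5
#6 T2 reads 5
#7 T2 CAS(5→6) writes; counter now 6
#8 T0 CAS(3→4) fails; counter now 6
#9 T2 reads 6
#10 T2 CAS(6→7) writes; counter now 7
#11 T0 reads 7
#12 T0 CAS(7→8) writes; counter now 8

A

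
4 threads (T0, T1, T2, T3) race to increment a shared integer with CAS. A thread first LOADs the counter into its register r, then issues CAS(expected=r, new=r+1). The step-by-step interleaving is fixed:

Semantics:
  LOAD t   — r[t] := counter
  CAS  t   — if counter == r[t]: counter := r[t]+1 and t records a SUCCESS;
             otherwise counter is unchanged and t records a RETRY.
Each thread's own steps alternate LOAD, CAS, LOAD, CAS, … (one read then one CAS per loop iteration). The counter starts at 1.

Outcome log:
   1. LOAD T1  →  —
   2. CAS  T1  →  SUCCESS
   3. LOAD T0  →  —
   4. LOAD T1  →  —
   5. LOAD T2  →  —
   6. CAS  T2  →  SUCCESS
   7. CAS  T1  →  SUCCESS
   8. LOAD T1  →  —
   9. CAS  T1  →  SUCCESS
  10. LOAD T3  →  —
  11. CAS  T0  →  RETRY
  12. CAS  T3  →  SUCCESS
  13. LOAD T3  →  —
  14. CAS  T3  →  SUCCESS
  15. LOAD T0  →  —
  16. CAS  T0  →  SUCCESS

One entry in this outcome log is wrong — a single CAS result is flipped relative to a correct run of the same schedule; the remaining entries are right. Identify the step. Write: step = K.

step = 7

Correct run:
#1 T1 reads 1
#2 T1 CAS(1→2) writes; counter now 2
#3 T0 reads 2
#4 T1 reads 2
#5 T2 reads 2
#6 T2 CAS(2→3) writes; counter now 3
#7 T1 CAS(2→3) fails; counter now 3
#8 T1 reads 3
#9 T1 CAS(3→4) writes; counter now 4
#10 T3 reads 4
#11 T0 CAS(2→3) fails; counter now 4
#12 T3 CAS(4→5) writes; counter now 5
#13 T3 reads 5
#14 T3 CAS(5→6) writes; counter now 6
#15 T0 reads 6
#16 T0 CAS(6→7) writes; counter now 7
Mismatch at 7.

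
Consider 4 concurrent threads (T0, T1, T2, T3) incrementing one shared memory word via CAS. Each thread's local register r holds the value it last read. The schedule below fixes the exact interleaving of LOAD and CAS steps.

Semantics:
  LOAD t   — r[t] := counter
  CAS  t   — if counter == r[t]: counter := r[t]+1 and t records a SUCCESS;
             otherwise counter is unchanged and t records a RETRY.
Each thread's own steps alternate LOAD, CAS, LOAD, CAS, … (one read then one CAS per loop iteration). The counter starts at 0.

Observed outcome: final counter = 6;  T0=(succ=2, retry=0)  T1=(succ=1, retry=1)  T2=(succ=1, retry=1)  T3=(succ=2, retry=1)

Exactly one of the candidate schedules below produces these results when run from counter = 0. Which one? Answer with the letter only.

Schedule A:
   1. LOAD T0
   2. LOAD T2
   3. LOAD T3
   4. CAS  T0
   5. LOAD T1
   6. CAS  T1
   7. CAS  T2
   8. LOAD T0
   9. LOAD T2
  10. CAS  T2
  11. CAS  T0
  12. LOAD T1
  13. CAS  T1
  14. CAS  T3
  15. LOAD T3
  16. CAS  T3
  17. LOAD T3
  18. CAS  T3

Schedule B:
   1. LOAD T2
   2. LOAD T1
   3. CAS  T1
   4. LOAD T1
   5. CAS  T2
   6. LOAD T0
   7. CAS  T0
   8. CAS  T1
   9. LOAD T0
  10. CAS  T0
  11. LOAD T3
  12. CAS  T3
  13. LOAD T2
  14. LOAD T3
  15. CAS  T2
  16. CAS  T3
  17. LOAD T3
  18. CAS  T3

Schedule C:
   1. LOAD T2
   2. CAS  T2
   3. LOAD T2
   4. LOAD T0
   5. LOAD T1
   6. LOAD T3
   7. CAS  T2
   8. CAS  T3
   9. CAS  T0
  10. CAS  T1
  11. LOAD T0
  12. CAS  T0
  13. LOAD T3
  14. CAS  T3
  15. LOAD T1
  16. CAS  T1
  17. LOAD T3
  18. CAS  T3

B

Run B:
1. LOAD T2 → mem=0 r[T2]=0 [LOAD]
2. LOAD T1 → mem=0 r[T1]=0 [LOAD]
3. CAS T1 → mem=1 r[T1]=0 [OK]
4. LOAD T1 → mem=1 r[T1]=1 [LOAD]
5. CAS T2 → mem=1 r[T2]=0 [RETRY]
6. LOAD T0 → mem=1 r[T0]=1 [LOAD]
7. CAS T0 → mem=2 r[T0]=1 [OK]
8. CAS T1 → mem=2 r[T1]=1 [RETRY]
9. LOAD T0 → mem=2 r[T0]=2 [LOAD]
10. CAS T0 → mem=3 r[T0]=2 [OK]
11. LOAD T3 → mem=3 r[T3]=3 [LOAD]
12. CAS T3 → mem=4 r[T3]=3 [OK]
13. LOAD T2 → mem=4 r[T2]=4 [LOAD]
14. LOAD T3 → mem=4 r[T3]=4 [LOAD]
15. CAS T2 → mem=5 r[T2]=4 [OK]
16. CAS T3 → mem=5 r[T3]=4 [RETRY]
17. LOAD T3 → mem=5 r[T3]=5 [LOAD]
18. CAS T3 → mem=6 r[T3]=5 [OK]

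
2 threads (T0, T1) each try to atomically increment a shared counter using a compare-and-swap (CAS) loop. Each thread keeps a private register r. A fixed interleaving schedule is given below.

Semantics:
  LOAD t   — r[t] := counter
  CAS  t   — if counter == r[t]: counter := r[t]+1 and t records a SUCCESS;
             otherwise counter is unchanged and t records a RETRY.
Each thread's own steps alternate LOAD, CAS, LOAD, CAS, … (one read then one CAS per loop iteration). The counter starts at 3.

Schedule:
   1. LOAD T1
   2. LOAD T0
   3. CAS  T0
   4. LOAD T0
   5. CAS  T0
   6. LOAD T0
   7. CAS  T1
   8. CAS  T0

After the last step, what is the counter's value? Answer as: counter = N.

step 1: T1 LOAD ⇒ load; ctr=3 reg=3
step 2: T0 LOAD ⇒ load; ctr=3 reg=3
step 3: T0 CAS ⇒ ok; ctr=4 reg=3
step 4: T0 LOAD ⇒ load; ctr=4 reg=4
step 5: T0 CAS ⇒ ok; ctr=5 reg=4
step 6: T0 LOAD ⇒ load; ctr=5 reg=5
step 7: T1 CAS ⇒ retry; ctr=5 reg=3
step 8: T0 CAS ⇒ ok; ctr=6 reg=5

counter = 6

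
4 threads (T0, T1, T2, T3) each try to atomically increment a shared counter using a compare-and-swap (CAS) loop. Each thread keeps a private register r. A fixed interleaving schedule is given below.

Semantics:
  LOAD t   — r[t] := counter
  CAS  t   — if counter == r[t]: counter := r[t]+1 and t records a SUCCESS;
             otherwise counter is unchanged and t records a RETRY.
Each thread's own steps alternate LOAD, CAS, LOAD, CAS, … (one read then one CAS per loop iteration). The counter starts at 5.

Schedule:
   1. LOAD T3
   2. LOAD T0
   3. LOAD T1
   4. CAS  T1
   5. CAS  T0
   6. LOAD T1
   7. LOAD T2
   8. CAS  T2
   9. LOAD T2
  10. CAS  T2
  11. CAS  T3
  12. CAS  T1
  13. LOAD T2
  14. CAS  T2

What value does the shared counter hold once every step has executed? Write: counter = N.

step 1: T3 LOAD ⇒ load; ctr=5 reg=5
step 2: T0 LOAD ⇒ load; ctr=5 reg=5
step 3: T1 LOAD ⇒ load; ctr=5 reg=5
step 4: T1 CAS ⇒ ok; ctr=6 reg=5
step 5: T0 CAS ⇒ retry; ctr=6 reg=5
step 6: T1 LOAD ⇒ load; ctr=6 reg=6
step 7: T2 LOAD ⇒ load; ctr=6 reg=6
step 8: T2 CAS ⇒ ok; ctr=7 reg=6
step 9: T2 LOAD ⇒ load; ctr=7 reg=7
step 10: T2 CAS ⇒ ok; ctr=8 reg=7
step 11: T3 CAS ⇒ retry; ctr=8 reg=5
step 12: T1 CAS ⇒ retry; ctr=8 reg=6
step 13: T2 LOAD ⇒ load; ctr=8 reg=8
step 14: T2 CAS ⇒ ok; ctr=9 reg=8

counter = 9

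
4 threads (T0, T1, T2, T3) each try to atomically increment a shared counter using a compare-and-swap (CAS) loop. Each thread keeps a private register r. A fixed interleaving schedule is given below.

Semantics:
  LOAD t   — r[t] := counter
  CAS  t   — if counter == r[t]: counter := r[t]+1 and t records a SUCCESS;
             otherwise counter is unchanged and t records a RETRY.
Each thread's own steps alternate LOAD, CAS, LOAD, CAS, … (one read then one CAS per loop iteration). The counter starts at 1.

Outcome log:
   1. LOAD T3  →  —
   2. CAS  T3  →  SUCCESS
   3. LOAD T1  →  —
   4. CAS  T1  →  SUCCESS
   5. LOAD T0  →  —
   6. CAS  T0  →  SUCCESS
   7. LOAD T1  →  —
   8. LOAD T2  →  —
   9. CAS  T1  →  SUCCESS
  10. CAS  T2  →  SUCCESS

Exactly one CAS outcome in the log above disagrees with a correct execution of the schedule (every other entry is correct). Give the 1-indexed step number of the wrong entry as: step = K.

step = 10

Reference trace:
step 1: T3 LOAD ⇒ load; ctr=1 reg=1
step 2: T3 CAS ⇒ ok; ctr=2 reg=1
step 3: T1 LOAD ⇒ load; ctr=2 reg=2
step 4: T1 CAS ⇒ ok; ctr=3 reg=2
step 5: T0 LOAD ⇒ load; ctr=3 reg=3
step 6: T0 CAS ⇒ ok; ctr=4 reg=3
step 7: T1 LOAD ⇒ load; ctr=4 reg=4
step 8: T2 LOAD ⇒ load; ctr=4 reg=4
step 9: T1 CAS ⇒ ok; ctr=5 reg=4
step 10: T2 CAS ⇒ retry; ctr=5 reg=4
Log disagrees first at step 10.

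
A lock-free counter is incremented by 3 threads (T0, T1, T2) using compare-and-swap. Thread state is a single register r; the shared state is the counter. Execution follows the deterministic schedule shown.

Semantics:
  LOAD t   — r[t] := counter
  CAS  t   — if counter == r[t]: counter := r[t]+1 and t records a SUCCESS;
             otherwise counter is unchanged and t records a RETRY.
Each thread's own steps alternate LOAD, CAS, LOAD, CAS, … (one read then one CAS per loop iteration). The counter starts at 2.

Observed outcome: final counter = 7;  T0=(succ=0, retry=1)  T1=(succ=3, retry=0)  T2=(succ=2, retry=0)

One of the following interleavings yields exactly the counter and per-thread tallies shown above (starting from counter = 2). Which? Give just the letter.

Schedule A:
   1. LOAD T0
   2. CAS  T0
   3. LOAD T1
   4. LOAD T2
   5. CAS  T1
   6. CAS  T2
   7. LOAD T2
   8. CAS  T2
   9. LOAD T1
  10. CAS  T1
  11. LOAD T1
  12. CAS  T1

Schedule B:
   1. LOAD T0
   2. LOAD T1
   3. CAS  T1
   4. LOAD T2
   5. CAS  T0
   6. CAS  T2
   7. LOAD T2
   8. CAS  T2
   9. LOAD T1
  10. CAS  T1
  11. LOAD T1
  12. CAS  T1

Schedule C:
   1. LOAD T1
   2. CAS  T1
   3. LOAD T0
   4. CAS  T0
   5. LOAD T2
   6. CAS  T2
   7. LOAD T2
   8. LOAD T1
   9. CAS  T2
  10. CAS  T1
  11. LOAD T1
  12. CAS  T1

B

Tracing schedule B:
step 1: T0 LOAD ⇒ load; ctr=2 reg=2
step 2: T1 LOAD ⇒ load; ctr=2 reg=2
step 3: T1 CAS ⇒ ok; ctr=3 reg=2
step 4: T2 LOAD ⇒ load; ctr=3 reg=3
step 5: T0 CAS ⇒ retry; ctr=3 reg=2
step 6: T2 CAS ⇒ ok; ctr=4 reg=3
step 7: T2 LOAD ⇒ load; ctr=4 reg=4
step 8: T2 CAS ⇒ ok; ctr=5 reg=4
step 9: T1 LOAD ⇒ load; ctr=5 reg=5
step 10: T1 CAS ⇒ ok; ctr=6 reg=5
step 11: T1 LOAD ⇒ load; ctr=6 reg=6
step 12: T1 CAS ⇒ ok; ctr=7 reg=6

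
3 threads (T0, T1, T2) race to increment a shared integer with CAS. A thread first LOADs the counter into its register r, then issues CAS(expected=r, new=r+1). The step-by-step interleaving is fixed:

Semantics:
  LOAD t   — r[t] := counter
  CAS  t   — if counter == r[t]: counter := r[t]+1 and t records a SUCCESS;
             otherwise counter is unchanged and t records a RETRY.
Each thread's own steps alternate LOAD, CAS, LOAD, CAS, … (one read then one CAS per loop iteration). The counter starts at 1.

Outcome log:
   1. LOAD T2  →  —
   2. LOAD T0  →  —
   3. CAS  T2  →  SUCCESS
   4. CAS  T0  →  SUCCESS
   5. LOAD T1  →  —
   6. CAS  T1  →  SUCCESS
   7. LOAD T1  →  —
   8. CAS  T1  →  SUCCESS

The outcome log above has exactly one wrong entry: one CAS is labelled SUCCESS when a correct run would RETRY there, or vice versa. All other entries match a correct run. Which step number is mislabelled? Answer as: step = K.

step = 4

Correct run:
   1) LOAD T2:  M=1  r_T2=1
   2) LOAD T0:  M=1  r_T0=1
   3) CAS  T2:  M=2  r_T2=1 ✓
   4) CAS  T0:  M=2  r_T0=1 ✗
   5) LOAD T1:  M=2  r_T1=2
   6) CAS  T1:  M=3  r_T1=2 ✓
   7) LOAD T1:  M=3  r_T1=3
   8) CAS  T1:  M=4  r_T1=3 ✓
Flip is step 4.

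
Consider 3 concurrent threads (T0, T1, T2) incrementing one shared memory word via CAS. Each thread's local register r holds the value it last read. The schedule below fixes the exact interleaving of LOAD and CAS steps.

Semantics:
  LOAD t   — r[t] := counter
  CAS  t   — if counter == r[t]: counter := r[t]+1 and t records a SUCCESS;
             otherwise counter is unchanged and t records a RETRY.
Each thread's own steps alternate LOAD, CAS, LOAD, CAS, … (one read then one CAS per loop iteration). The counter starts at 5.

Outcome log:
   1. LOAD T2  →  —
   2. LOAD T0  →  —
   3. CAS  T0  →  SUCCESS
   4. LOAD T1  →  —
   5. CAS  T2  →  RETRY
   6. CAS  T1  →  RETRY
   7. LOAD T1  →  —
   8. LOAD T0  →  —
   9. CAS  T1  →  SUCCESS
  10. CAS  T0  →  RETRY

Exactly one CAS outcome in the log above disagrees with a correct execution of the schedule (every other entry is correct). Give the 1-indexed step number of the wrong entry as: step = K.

Re-executing:
   1) LOAD T2:  M=5  r_T2=5
   2) LOAD T0:  M=5  r_T0=5
   3) CAS  T0:  M=6  r_T0=5 ✓
   4) LOAD T1:  M=6  r_T1=6
   5) CAS  T2:  M=6  r_T2=5 ✗
   6) CAS  T1:  M=7  r_T1=6 ✓
   7) LOAD T1:  M=7  r_T1=7
   8) LOAD T0:  M=7  r_T0=7
   9) CAS  T1:  M=8  r_T1=7 ✓
  10) CAS  T0:  M=8  r_T0=7 ✗
Flip is step 6.

step = 6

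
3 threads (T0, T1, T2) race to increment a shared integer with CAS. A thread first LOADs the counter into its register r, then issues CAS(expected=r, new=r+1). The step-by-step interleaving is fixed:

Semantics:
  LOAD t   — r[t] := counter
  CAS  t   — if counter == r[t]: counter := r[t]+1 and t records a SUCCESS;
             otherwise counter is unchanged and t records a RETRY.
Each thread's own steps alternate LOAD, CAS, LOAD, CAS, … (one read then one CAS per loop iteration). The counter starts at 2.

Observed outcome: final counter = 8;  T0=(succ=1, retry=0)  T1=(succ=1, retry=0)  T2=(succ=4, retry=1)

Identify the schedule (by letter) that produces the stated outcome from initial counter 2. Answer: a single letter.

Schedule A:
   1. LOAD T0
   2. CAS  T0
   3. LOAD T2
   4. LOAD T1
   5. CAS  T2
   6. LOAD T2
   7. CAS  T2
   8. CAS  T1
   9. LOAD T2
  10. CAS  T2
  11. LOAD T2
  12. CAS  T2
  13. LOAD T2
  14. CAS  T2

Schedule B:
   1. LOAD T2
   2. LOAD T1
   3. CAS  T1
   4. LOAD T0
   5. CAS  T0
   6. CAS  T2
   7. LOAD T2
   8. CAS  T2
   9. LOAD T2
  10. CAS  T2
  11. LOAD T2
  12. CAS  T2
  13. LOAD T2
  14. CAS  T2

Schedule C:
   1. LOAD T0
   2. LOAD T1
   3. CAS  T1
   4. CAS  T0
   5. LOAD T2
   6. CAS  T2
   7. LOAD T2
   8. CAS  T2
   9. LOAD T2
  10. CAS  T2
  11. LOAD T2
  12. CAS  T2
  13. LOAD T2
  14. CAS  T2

Simulating candidate B:
#1 T2 reads 2
#2 T1 reads 2
#3 T1 CAS(2→3) writes; counter now 3
#4 T0 reads 3
#5 T0 CAS(3→4) writes; counter now 4
#6 T2 CAS(2→3) fails; counter now 4
#7 T2 reads 4
#8 T2 CAS(4→5) writes; counter now 5
#9 T2 reads 5
#10 T2 CAS(5→6) writes; counter now 6
#11 T2 reads 6
#12 T2 CAS(6→7) writes; counter now 7
#13 T2 reads 7
#14 T2 CAS(7→8) writes; counter now 8

B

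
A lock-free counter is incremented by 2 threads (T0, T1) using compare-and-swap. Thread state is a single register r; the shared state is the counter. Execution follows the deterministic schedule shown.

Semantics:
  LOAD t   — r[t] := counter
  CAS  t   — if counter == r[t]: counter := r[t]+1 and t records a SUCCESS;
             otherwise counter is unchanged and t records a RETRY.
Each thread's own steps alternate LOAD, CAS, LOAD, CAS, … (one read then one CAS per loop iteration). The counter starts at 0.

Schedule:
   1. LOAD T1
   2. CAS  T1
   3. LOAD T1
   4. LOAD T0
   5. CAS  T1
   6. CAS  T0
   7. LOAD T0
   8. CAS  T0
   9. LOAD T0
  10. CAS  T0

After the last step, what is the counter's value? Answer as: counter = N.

step 1: T1 LOAD ⇒ load; ctr=0 reg=0
step 2: T1 CAS ⇒ ok; ctr=1 reg=0
step 3: T1 LOAD ⇒ load; ctr=1 reg=1
step 4: T0 LOAD ⇒ load; ctr=1 reg=1
step 5: T1 CAS ⇒ ok; ctr=2 reg=1
step 6: T0 CAS ⇒ retry; ctr=2 reg=1
step 7: T0 LOAD ⇒ load; ctr=2 reg=2
step 8: T0 CAS ⇒ ok; ctr=3 reg=2
step 9: T0 LOAD ⇒ load; ctr=3 reg=3
step 10: T0 CAS ⇒ ok; ctr=4 reg=3

counter = 4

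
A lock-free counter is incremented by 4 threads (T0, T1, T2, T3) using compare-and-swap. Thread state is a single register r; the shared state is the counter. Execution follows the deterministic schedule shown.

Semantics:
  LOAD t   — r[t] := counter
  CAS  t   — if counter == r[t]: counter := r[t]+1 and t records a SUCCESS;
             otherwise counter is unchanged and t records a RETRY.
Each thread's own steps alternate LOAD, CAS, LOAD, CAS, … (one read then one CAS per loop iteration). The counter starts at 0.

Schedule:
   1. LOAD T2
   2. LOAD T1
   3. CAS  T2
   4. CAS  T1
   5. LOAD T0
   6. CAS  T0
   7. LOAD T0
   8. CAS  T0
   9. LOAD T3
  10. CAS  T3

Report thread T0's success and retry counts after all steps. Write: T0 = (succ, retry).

T0 = (2, 0)

   1) LOAD T2:  M=0  r_T2=0
   2) LOAD T1:  M=0  r_T1=0
   3) CAS  T2:  M=1  r_T2=0 ✓
   4) CAS  T1:  M=1  r_T1=0 ✗
   5) LOAD T0:  M=1  r_T0=1
   6) CAS  T0:  M=2  r_T0=1 ✓
   7) LOAD T0:  M=2  r_T0=2
   8) CAS  T0:  M=3  r_T0=2 ✓
   9) LOAD T3:  M=3  r_T3=3
  10) CAS  T3:  M=4  r_T3=3 ✓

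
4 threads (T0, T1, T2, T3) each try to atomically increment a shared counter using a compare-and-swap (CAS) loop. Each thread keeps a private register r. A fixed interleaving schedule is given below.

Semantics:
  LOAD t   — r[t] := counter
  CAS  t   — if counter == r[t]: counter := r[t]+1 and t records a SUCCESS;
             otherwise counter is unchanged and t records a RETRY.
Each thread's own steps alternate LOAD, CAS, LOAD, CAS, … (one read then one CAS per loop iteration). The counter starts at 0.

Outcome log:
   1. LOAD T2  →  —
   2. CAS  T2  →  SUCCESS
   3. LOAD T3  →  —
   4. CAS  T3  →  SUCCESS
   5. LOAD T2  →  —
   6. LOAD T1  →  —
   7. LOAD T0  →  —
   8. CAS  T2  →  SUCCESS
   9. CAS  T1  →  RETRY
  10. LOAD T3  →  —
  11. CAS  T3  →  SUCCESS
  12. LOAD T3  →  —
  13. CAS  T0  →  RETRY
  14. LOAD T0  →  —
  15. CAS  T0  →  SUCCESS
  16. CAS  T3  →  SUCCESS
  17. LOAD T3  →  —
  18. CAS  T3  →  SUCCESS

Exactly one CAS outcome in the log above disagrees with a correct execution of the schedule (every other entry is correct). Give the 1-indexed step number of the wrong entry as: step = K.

Re-executing:
step 1: T2 LOAD ⇒ load; ctr=0 reg=0
step 2: T2 CAS ⇒ ok; ctr=1 reg=0
step 3: T3 LOAD ⇒ load; ctr=1 reg=1
step 4: T3 CAS ⇒ ok; ctr=2 reg=1
step 5: T2 LOAD ⇒ load; ctr=2 reg=2
step 6: T1 LOAD ⇒ load; ctr=2 reg=2
step 7: T0 LOAD ⇒ load; ctr=2 reg=2
step 8: T2 CAS ⇒ ok; ctr=3 reg=2
step 9: T1 CAS ⇒ retry; ctr=3 reg=2
step 10: T3 LOAD ⇒ load; ctr=3 reg=3
step 11: T3 CAS ⇒ ok; ctr=4 reg=3
step 12: T3 LOAD ⇒ load; ctr=4 reg=4
step 13: T0 CAS ⇒ retry; ctr=4 reg=2
step 14: T0 LOAD ⇒ load; ctr=4 reg=4
step 15: T0 CAS ⇒ ok; ctr=5 reg=4
step 16: T3 CAS ⇒ retry; ctr=5 reg=4
step 17: T3 LOAD ⇒ load; ctr=5 reg=5
step 18: T3 CAS ⇒ ok; ctr=6 reg=5
Mismatch at 16.

step = 16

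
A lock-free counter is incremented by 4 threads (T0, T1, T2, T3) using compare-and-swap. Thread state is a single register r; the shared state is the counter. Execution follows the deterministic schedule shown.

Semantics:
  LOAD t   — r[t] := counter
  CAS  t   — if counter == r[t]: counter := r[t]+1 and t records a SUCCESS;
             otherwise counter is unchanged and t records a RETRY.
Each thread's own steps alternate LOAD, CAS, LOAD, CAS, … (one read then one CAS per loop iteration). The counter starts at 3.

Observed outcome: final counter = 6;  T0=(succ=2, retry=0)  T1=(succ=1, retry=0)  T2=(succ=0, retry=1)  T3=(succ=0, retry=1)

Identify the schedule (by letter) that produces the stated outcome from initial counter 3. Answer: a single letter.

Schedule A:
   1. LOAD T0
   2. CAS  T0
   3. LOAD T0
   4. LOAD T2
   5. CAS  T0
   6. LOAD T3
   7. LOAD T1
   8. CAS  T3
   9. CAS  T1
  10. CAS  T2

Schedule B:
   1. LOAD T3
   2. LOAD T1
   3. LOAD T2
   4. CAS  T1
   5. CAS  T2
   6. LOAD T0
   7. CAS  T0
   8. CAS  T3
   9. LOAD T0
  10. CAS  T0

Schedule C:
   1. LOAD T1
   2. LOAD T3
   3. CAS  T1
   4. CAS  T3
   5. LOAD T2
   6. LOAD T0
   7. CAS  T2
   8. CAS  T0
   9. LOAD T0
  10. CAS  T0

B

Simulating candidate B:
[1] T3.load  rd  (counter 3, T3.r 3)
[2] T1.load  rd  (counter 3, T1.r 3)
[3] T2.load  rd  (counter 3, T2.r 3)
[4] T1.cas  hit  (counter 4, T1.r 3)
[5] T2.cas  miss  (counter 4, T2.r 3)
[6] T0.load  rd  (counter 4, T0.r 4)
[7] T0.cas  hit  (counter 5, T0.r 4)
[8] T3.cas  miss  (counter 5, T3.r 3)
[9] T0.load  rd  (counter 5, T0.r 5)
[10] T0.cas  hit  (counter 6, T0.r 5)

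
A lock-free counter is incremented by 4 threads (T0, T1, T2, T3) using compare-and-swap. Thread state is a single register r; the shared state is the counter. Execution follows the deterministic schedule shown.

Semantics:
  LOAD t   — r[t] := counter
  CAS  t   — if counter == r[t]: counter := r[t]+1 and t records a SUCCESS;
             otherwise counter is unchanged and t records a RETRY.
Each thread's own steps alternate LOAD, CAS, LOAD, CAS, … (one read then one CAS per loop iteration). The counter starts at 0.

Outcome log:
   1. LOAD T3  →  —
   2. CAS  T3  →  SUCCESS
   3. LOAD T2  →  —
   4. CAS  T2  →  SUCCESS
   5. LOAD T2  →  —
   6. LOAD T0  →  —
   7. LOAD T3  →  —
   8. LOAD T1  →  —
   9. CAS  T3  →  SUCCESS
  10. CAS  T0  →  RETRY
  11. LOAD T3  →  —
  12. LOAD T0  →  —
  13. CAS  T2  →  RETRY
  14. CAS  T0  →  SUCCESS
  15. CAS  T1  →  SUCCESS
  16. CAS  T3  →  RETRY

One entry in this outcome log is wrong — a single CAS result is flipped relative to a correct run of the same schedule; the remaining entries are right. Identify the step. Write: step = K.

step = 15

Reference trace:
step 1: T3 LOAD ⇒ load; ctr=0 reg=0
step 2: T3 CAS ⇒ ok; ctr=1 reg=0
step 3: T2 LOAD ⇒ load; ctr=1 reg=1
step 4: T2 CAS ⇒ ok; ctr=2 reg=1
step 5: T2 LOAD ⇒ load; ctr=2 reg=2
step 6: T0 LOAD ⇒ load; ctr=2 reg=2
step 7: T3 LOAD ⇒ load; ctr=2 reg=2
step 8: T1 LOAD ⇒ load; ctr=2 reg=2
step 9: T3 CAS ⇒ ok; ctr=3 reg=2
step 10: T0 CAS ⇒ retry; ctr=3 reg=2
step 11: T3 LOAD ⇒ load; ctr=3 reg=3
step 12: T0 LOAD ⇒ load; ctr=3 reg=3
step 13: T2 CAS ⇒ retry; ctr=3 reg=2
step 14: T0 CAS ⇒ ok; ctr=4 reg=3
step 15: T1 CAS ⇒ retry; ctr=4 reg=2
step 16: T3 CAS ⇒ retry; ctr=4 reg=3
Flip is step 15.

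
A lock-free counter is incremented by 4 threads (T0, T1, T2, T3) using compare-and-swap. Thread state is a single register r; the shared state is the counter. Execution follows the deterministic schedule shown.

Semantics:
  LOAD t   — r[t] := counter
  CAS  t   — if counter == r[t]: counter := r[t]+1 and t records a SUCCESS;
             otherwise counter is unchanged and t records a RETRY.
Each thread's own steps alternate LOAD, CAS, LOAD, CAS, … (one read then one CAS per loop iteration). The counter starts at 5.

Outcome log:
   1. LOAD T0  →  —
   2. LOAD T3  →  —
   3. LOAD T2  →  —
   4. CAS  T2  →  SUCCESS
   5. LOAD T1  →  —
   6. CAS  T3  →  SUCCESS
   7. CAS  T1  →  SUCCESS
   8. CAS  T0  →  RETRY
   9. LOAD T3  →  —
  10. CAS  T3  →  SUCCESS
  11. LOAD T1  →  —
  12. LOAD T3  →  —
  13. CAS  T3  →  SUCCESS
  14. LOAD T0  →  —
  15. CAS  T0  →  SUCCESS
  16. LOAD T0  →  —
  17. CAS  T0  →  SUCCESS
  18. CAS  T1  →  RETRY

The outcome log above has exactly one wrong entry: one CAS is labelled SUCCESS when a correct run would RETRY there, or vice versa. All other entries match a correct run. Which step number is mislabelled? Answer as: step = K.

step = 6

Reference trace:
step 1: T0 LOAD ⇒ load; ctr=5 reg=5
step 2: T3 LOAD ⇒ load; ctr=5 reg=5
step 3: T2 LOAD ⇒ load; ctr=5 reg=5
step 4: T2 CAS ⇒ ok; ctr=6 reg=5
step 5: T1 LOAD ⇒ load; ctr=6 reg=6
step 6: T3 CAS ⇒ retry; ctr=6 reg=5
step 7: T1 CAS ⇒ ok; ctr=7 reg=6
step 8: T0 CAS ⇒ retry; ctr=7 reg=5
step 9: T3 LOAD ⇒ load; ctr=7 reg=7
step 10: T3 CAS ⇒ ok; ctr=8 reg=7
step 11: T1 LOAD ⇒ load; ctr=8 reg=8
step 12: T3 LOAD ⇒ load; ctr=8 reg=8
step 13: T3 CAS ⇒ ok; ctr=9 reg=8
step 14: T0 LOAD ⇒ load; ctr=9 reg=9
step 15: T0 CAS ⇒ ok; ctr=10 reg=9
step 16: T0 LOAD ⇒ load; ctr=10 reg=10
step 17: T0 CAS ⇒ ok; ctr=11 reg=10
step 18: T1 CAS ⇒ retry; ctr=11 reg=8
Mismatch at 6.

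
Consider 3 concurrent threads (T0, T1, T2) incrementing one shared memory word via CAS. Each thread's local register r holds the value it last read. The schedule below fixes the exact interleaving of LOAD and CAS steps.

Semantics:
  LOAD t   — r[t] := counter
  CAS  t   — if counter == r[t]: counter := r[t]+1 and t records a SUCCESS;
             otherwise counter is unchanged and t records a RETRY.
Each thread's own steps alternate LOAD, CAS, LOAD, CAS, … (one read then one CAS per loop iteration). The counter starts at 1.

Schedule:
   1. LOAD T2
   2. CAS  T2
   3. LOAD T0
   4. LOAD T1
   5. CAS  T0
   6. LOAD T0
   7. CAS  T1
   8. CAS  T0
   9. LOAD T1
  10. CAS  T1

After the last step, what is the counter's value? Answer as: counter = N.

1. LOAD T2 → mem=1 r[T2]=1 [LOAD]
2. CAS T2 → mem=2 r[T2]=1 [OK]
3. LOAD T0 → mem=2 r[T0]=2 [LOAD]
4. LOAD T1 → mem=2 r[T1]=2 [LOAD]
5. CAS T0 → mem=3 r[T0]=2 [OK]
6. LOAD T0 → mem=3 r[T0]=3 [LOAD]
7. CAS T1 → mem=3 r[T1]=2 [RETRY]
8. CAS T0 → mem=4 r[T0]=3 [OK]
9. LOAD T1 → mem=4 r[T1]=4 [LOAD]
10. CAS T1 → mem=5 r[T1]=4 [OK]

counter = 5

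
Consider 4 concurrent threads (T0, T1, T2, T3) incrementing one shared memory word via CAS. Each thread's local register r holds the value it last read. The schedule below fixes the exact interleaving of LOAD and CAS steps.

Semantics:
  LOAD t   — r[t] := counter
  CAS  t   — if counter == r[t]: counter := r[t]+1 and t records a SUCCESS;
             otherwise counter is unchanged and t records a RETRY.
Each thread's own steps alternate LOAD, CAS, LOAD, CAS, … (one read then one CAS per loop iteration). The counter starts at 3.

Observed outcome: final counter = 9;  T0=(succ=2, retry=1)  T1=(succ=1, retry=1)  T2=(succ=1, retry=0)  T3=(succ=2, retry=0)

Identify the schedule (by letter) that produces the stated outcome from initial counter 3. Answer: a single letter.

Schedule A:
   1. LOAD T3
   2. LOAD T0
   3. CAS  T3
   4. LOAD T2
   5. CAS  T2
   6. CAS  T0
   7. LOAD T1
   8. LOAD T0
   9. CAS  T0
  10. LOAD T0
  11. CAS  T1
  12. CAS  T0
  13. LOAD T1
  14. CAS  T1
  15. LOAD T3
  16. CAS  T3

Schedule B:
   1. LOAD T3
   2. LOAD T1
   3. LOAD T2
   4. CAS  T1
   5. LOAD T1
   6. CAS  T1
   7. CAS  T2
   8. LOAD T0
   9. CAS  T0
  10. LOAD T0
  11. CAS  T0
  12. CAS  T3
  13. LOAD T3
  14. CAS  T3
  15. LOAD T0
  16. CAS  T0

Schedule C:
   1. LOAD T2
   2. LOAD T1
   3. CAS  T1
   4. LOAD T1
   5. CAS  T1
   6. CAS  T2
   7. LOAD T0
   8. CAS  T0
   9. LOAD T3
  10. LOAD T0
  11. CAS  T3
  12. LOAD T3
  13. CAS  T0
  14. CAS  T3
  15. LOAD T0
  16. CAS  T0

Simulating candidate A:
T3 LOAD — after: cnt=3, r=3 — load
T0 LOAD — after: cnt=3, r=3 — load
T3 CAS — after: cnt=4, r=3 — ok
T2 LOAD — after: cnt=4, r=4 — load
T2 CAS — after: cnt=5, r=4 — ok
T0 CAS — after: cnt=5, r=3 — retry
T1 LOAD — after: cnt=5, r=5 — load
T0 LOAD — after: cnt=5, r=5 — load
T0 CAS — after: cnt=6, r=5 — ok
T0 LOAD — after: cnt=6, r=6 — load
T1 CAS — after: cnt=6, r=5 — retry
T0 CAS — after: cnt=7, r=6 — ok
T1 LOAD — after: cnt=7, r=7 — load
T1 CAS — after: cnt=8, r=7 — ok
T3 LOAD — after: cnt=8, r=8 — load
T3 CAS — after: cnt=9, r=8 — ok

A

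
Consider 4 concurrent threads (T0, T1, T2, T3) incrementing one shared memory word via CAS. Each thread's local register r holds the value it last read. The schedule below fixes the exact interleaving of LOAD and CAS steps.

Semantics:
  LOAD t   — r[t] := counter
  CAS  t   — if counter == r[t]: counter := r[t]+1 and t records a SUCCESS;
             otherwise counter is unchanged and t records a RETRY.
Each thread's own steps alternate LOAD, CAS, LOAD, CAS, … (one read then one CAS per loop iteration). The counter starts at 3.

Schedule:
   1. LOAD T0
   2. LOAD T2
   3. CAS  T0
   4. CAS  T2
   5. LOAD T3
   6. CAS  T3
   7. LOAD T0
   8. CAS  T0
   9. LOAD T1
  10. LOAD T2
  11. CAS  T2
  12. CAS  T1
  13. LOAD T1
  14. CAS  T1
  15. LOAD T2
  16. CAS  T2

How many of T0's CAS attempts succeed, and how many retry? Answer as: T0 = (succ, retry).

#1 T0 reads 3
#2 T2 reads 3
#3 T0 CAS(3→4) writes; counter now 4
#4 T2 CAS(3→4) fails; counter now 4
#5 T3 reads 4
#6 T3 CAS(4→5) writes; counter now 5
#7 T0 reads 5
#8 T0 CAS(5→6) writes; counter now 6
#9 T1 reads 6
#10 T2 reads 6
#11 T2 CAS(6→7) writes; counter now 7
#12 T1 CAS(6→7) fails; counter now 7
#13 T1 reads 7
#14 T1 CAS(7→8) writes; counter now 8
#15 T2 reads 8
#16 T2 CAS(8→9) writes; counter now 9

T0 = (2, 0)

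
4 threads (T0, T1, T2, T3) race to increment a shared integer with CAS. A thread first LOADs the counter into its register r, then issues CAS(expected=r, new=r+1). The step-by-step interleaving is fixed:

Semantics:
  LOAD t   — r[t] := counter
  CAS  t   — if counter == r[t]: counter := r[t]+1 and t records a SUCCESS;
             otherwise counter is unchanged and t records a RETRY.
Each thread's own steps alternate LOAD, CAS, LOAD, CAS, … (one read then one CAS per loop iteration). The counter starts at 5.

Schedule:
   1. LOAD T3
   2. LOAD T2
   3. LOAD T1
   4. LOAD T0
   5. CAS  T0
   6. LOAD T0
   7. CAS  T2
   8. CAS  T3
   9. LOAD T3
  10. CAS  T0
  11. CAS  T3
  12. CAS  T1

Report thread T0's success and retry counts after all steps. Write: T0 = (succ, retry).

T0 = (2, 0)

T3 LOAD — after: cnt=5, r=5 — load
T2 LOAD — after: cnt=5, r=5 — load
T1 LOAD — after: cnt=5, r=5 — load
T0 LOAD — after: cnt=5, r=5 — load
T0 CAS — after: cnt=6, r=5 — ok
T0 LOAD — after: cnt=6, r=6 — load
T2 CAS — after: cnt=6, r=5 — retry
T3 CAS — after: cnt=6, r=5 — retry
T3 LOAD — after: cnt=6, r=6 — load
T0 CAS — after: cnt=7, r=6 — ok
T3 CAS — after: cnt=7, r=6 — retry
T1 CAS — after: cnt=7, r=5 — retry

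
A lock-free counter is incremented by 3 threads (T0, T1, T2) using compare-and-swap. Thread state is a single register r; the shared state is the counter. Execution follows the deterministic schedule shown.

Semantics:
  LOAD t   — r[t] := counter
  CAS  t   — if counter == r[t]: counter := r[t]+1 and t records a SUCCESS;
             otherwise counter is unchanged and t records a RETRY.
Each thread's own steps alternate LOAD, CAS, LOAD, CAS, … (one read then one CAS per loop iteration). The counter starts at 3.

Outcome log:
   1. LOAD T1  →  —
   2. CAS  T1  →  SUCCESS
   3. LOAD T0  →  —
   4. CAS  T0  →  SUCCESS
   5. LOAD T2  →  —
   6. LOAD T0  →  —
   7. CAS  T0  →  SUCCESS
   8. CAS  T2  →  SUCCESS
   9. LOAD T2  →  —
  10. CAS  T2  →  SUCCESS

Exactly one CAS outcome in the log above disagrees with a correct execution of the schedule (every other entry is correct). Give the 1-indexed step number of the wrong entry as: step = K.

Reference trace:
[1] T1.load  rd  (counter 3, T1.r 3)
[2] T1.cas  hit  (counter 4, T1.r 3)
[3] T0.load  rd  (counter 4, T0.r 4)
[4] T0.cas  hit  (counter 5, T0.r 4)
[5] T2.load  rd  (counter 5, T2.r 5)
[6] T0.load  rd  (counter 5, T0.r 5)
[7] T0.cas  hit  (counter 6, T0.r 5)
[8] T2.cas  miss  (counter 6, T2.r 5)
[9] T2.load  rd  (counter 6, T2.r 6)
[10] T2.cas  hit  (counter 7, T2.r 6)
Log disagrees first at step 8.

step = 8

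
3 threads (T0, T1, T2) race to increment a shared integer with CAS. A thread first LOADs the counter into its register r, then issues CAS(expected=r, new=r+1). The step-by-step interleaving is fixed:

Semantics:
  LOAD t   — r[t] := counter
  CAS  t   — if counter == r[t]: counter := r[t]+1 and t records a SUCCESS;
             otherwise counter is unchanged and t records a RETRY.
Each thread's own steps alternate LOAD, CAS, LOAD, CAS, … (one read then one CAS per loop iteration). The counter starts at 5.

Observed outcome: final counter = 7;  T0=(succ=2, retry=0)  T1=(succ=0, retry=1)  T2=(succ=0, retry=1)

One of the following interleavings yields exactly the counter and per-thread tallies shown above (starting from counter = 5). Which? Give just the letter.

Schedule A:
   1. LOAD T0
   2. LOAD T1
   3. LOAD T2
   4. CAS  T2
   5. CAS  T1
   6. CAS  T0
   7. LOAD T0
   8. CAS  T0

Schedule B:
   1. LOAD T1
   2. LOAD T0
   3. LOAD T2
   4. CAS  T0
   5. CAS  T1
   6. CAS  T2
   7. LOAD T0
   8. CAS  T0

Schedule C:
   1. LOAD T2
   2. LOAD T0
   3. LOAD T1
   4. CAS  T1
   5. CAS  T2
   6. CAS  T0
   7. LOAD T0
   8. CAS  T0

Run B:
   1) LOAD T1:  M=5  r_T1=5
   2) LOAD T0:  M=5  r_T0=5
   3) LOAD T2:  M=5  r_T2=5
   4) CAS  T0:  M=6  r_T0=5 ✓
   5) CAS  T1:  M=6  r_T1=5 ✗
   6) CAS  T2:  M=6  r_T2=5 ✗
   7) LOAD T0:  M=6  r_T0=6
   8) CAS  T0:  M=7  r_T0=6 ✓

B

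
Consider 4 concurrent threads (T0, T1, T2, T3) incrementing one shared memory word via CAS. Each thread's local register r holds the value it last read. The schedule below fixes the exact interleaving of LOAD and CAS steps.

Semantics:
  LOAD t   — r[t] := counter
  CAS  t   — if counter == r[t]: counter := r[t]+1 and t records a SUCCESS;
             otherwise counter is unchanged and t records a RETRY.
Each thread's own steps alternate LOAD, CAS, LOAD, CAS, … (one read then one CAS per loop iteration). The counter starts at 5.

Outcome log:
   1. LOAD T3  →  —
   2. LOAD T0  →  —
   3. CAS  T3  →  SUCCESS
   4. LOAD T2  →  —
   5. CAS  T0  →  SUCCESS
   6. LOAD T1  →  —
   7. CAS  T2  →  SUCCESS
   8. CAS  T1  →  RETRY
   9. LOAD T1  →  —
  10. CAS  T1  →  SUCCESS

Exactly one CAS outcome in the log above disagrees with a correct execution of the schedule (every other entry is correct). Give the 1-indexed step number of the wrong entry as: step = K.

Re-executing:
#1 T3 reads 5
#2 T0 reads 5
#3 T3 CAS(5→6) writes; counter now 6
#4 T2 reads 6
#5 T0 CAS(5→6) fails; counter now 6
#6 T1 reads 6
#7 T2 CAS(6→7) writes; counter now 7
#8 T1 CAS(6→7) fails; counter now 7
#9 T1 reads 7
#10 T1 CAS(7→8) writes; counter now 8
Mismatch at 5.

step = 5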